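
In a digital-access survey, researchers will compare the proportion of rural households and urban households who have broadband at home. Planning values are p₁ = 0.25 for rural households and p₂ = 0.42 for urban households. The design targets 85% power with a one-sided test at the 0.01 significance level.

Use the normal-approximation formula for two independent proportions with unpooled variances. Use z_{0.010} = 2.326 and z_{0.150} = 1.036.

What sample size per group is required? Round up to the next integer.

n = 169 per group

n = (z_α + z_β)² · [p₁(1−p₁) + p₂(1−p₂)] / (p₁ − p₂)²
  = (2.326 + 1.036)² · (0.25·0.75 + 0.42·0.58) / (-0.17)²
  = (3.362)² · (0.1875 + 0.2436) / 0.0289
  = 11.3030 · 0.4311 / 0.0289
  = 168.61
Round up → n = 169 per group.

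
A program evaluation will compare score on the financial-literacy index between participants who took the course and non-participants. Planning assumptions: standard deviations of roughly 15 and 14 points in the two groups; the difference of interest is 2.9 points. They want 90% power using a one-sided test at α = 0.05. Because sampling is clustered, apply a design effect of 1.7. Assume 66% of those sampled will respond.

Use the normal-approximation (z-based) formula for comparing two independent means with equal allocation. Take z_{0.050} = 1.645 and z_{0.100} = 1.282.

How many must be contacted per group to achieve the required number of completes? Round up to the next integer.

n = (z_α + z_β)² · (σ₁² + σ₂²) / δ²
  = (1.645 + 1.282)² · (15² + 14² = 421) / 2.9²
  = 8.5673 · 421 / 8.41
  = 428.88
Design effect: 1.7 × 428.88 = 729.09.
Adjust for 66% response: 729.09 / 0.66 = 1104.68.
Round up → n = 1105 per group.

n = 1105 per group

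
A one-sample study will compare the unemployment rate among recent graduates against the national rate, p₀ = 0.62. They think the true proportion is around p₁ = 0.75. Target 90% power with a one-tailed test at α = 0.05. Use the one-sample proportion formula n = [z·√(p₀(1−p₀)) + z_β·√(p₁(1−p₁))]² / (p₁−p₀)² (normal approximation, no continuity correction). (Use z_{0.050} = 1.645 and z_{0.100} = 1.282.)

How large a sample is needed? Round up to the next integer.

n = 109

n = [z_α·√(p₀q₀) + z_β·√(p₁q₁)]² / (p₁ − p₀)²
  = [1.645·√(0.62·0.38) + 1.282·√(0.75·0.25)]² / (0.13)²
  = [1.645·0.4854 + 1.282·0.4330]² / 0.0169
  = [1.3536]² / 0.0169
  = 108.41
Round up → n = 109.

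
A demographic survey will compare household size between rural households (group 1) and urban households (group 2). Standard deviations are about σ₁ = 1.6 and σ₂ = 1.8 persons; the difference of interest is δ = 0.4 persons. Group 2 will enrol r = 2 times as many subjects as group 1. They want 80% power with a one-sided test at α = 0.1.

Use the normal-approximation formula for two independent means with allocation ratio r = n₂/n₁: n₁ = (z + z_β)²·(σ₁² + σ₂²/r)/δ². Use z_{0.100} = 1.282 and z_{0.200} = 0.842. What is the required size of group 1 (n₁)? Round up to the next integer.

n₁ = (z_α + z_β)² · (σ₁² + σ₂²/r) / δ²
   = (1.282 + 0.842)² · (1.6² + 1.8²/2) / 0.4²
   = 4.5114 · (2.56 + 1.62) / 0.16
   = 4.5114 · 4.18 / 0.16
   = 117.86
Round up → n₁ = 118; n₂ = r·n₁ = 2 × 118 = 236.

n₁ = 118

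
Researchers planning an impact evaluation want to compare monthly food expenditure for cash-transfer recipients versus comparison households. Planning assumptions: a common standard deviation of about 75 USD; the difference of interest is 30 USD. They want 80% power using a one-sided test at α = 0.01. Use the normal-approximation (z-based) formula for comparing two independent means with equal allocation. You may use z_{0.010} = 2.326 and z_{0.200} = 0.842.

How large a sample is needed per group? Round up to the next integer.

n = 126 per group

n = (z_α + z_β)² · (σ₁² + σ₂²) / δ²
  = (2.326 + 0.842)² · (2·75² = 11250) / 30²
  = 10.0362 · 11250 / 900
  = 125.45
Round up → n = 126 per group.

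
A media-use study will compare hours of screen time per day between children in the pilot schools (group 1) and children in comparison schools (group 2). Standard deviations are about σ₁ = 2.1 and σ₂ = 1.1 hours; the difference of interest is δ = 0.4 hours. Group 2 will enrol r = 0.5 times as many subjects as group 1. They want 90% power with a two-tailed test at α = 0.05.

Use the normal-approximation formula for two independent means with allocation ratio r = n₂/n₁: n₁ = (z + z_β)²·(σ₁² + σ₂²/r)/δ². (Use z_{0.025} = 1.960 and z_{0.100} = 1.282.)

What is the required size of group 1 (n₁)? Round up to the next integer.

n₁ = 449

n₁ = (z_{α/2} + z_β)² · (σ₁² + σ₂²/r) / δ²
   = (1.960 + 1.282)² · (2.1² + 1.1²/0.5) / 0.4²
   = 10.5106 · (4.41 + 2.42) / 0.16
   = 10.5106 · 6.83 / 0.16
   = 448.67
Round up → n₁ = 449; n₂ = r·n₁ = 0.5 × 449 = 225.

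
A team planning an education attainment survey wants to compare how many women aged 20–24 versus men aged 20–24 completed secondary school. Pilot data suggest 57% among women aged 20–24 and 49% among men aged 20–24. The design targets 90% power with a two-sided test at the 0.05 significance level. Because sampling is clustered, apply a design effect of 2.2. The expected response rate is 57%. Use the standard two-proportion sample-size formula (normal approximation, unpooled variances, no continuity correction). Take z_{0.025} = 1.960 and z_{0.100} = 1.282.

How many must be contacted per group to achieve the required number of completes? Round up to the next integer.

n = 3138 per group

n = (z_{α/2} + z_β)² · [p₁(1−p₁) + p₂(1−p₂)] / (p₁ − p₂)²
  = (1.960 + 1.282)² · (0.57·0.43 + 0.49·0.51) / (0.08)²
  = (3.242)² · (0.2451 + 0.2499) / 0.0064
  = 10.5106 · 0.4950 / 0.0064
  = 812.93
Design effect: 2.2 × 812.93 = 1788.44.
Adjust for 57% response: 1788.44 / 0.57 = 3137.61.
Round up → n = 3138 per group.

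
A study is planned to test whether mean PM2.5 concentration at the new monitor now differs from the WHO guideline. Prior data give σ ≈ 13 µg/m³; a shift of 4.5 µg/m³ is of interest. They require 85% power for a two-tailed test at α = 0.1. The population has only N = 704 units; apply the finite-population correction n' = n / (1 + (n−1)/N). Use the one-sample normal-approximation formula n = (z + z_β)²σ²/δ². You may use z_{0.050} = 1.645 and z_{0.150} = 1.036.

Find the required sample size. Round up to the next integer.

n = 56

n = (z_{α/2} + z_β)² · σ² / δ²
  = (1.645 + 1.036)² · 13² / 4.5²
  = 7.1878 · 169 / 20.25
  = 59.99
Finite-population correction (N = 704): 59.99 / (1 + (59.99 − 1)/704) = 55.35.
Round up → n = 56.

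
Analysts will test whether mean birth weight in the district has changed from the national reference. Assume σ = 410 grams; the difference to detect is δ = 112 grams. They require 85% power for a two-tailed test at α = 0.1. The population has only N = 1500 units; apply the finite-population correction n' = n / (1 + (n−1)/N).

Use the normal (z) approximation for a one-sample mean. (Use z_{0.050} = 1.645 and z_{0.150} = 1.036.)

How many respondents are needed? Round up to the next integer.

n = 91

n = (z_{α/2} + z_β)² · σ² / δ²
  = (1.645 + 1.036)² · 410² / 112²
  = 7.1878 · 168100 / 12544
  = 96.32
Finite-population correction (N = 1500): 96.32 / (1 + (96.32 − 1)/1500) = 90.57.
Round up → n = 91.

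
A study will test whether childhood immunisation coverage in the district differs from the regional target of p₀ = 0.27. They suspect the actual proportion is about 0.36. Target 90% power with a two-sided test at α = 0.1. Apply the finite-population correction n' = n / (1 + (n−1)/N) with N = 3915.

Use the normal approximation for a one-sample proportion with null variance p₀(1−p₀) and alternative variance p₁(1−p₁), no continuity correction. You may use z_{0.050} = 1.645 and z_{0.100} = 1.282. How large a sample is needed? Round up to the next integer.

n = 212

n = [z_{α/2}·√(p₀q₀) + z_β·√(p₁q₁)]² / (p₁ − p₀)²
  = [1.645·√(0.27·0.73) + 1.282·√(0.36·0.64)]² / (0.09)²
  = [1.645·0.4440 + 1.282·0.4800]² / 0.0081
  = [1.3457]² / 0.0081
  = 223.56
Finite-population correction (N = 3915): 223.56 / (1 + (223.56 − 1)/3915) = 211.53.
Round up → n = 212.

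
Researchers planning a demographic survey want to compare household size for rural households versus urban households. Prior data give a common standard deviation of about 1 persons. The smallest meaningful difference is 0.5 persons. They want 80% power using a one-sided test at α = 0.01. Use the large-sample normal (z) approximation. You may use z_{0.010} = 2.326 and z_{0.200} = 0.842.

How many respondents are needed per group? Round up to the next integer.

n = 81 per group

n = (z_α + z_β)² · (σ₁² + σ₂²) / δ²
  = (2.326 + 0.842)² · (2·1² = 2) / 0.5²
  = 10.0362 · 2 / 0.25
  = 80.29
Round up → n = 81 per group.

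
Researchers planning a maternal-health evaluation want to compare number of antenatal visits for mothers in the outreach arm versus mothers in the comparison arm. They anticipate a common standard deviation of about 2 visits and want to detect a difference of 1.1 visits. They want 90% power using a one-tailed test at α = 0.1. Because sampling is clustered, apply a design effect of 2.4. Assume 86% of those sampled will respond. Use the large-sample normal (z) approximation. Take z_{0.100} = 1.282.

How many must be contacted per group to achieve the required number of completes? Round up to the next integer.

n = (z_α + z_β)² · (σ₁² + σ₂²) / δ²
  = (1.282 + 1.282)² · (2·2² = 8) / 1.1²
  = 6.5741 · 8 / 1.21
  = 43.47
Design effect: 2.4 × 43.47 = 104.32.
Adjust for 86% response: 104.32 / 0.86 = 121.30.
Round up → n = 122 per group.

n = 122 per group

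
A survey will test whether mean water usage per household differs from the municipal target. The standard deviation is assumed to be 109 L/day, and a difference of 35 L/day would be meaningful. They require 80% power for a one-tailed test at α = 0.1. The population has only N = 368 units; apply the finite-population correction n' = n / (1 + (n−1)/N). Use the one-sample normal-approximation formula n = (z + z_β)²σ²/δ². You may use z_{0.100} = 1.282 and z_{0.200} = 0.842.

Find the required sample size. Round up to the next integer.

n = 40

n = (z_α + z_β)² · σ² / δ²
  = (1.282 + 0.842)² · 109² / 35²
  = 4.5114 · 11881 / 1225
  = 43.75
Finite-population correction (N = 368): 43.75 / (1 + (43.75 − 1)/368) = 39.20.
Round up → n = 40.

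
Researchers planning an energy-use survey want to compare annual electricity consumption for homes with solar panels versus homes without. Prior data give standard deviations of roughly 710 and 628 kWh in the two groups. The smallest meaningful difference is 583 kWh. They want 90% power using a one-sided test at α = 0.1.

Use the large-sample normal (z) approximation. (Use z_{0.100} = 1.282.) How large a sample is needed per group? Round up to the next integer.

n = 18 per group

n = (z_α + z_β)² · (σ₁² + σ₂²) / δ²
  = (1.282 + 1.282)² · (710² + 628² = 898484) / 583²
  = 6.5741 · 898484 / 339889
  = 17.38
Round up → n = 18 per group.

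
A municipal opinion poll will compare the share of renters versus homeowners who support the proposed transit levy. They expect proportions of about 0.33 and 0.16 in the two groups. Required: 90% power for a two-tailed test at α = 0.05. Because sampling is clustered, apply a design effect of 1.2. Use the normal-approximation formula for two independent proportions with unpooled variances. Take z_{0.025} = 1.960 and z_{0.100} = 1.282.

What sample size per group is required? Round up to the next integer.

n = (z_{α/2} + z_β)² · [p₁(1−p₁) + p₂(1−p₂)] / (p₁ − p₂)²
  = (1.960 + 1.282)² · (0.33·0.67 + 0.16·0.84) / (0.17)²
  = (3.242)² · (0.2211 + 0.1344) / 0.0289
  = 10.5106 · 0.3555 / 0.0289
  = 129.29
Design effect: 1.2 × 129.29 = 155.15.
Round up → n = 156 per group.

n = 156 per group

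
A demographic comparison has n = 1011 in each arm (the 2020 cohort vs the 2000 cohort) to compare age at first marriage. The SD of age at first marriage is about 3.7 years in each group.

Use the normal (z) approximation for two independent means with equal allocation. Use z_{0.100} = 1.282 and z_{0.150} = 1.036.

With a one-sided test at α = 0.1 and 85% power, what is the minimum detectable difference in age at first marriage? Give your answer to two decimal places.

δ = (z_α + z_β) · √((σ₁²+σ₂²)/n)
  = (1.282 + 1.036) · √(27.38/1011)
  = 2.318 · √0.02708
  = 2.318 · 0.1646
  = 0.3815

Minimum detectable difference ≈ 0.38 years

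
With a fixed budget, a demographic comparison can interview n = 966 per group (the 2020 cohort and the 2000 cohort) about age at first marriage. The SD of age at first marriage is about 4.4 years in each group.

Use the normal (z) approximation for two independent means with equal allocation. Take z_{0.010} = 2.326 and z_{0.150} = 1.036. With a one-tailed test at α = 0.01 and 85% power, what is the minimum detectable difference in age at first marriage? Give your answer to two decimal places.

δ = (z_α + z_β) · √((σ₁²+σ₂²)/n)
  = (2.326 + 1.036) · √(38.72/966)
  = 3.362 · √0.04008
  = 3.362 · 0.2002
  = 0.6731

Minimum detectable difference ≈ 0.67 years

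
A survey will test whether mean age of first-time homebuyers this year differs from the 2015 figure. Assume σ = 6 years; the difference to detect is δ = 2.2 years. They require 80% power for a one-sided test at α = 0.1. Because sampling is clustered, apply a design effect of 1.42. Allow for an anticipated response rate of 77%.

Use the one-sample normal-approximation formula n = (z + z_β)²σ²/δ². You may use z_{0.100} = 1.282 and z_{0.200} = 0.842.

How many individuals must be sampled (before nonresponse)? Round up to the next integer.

n = 62

n = (z_α + z_β)² · σ² / δ²
  = (1.282 + 0.842)² · 6² / 2.2²
  = 4.5114 · 36 / 4.84
  = 33.56
Design effect: 1.42 × 33.56 = 47.65.
Adjust for 77% response: 47.65 / 0.77 = 61.88.
Round up → n = 62.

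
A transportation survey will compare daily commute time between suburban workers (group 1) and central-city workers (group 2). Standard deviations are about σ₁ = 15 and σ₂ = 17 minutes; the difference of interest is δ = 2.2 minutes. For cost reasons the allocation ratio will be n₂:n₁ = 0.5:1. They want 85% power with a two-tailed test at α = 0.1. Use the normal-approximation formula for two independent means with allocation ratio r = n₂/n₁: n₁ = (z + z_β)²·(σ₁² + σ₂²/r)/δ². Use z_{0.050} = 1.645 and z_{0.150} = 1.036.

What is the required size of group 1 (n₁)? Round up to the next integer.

n₁ = 1193

n₁ = (z_{α/2} + z_β)² · (σ₁² + σ₂²/r) / δ²
   = (1.645 + 1.036)² · (15² + 17²/0.5) / 2.2²
   = 7.1878 · (225 + 578) / 4.84
   = 7.1878 · 803 / 4.84
   = 1192.51
Round up → n₁ = 1193; n₂ = r·n₁ = 0.5 × 1193 = 597.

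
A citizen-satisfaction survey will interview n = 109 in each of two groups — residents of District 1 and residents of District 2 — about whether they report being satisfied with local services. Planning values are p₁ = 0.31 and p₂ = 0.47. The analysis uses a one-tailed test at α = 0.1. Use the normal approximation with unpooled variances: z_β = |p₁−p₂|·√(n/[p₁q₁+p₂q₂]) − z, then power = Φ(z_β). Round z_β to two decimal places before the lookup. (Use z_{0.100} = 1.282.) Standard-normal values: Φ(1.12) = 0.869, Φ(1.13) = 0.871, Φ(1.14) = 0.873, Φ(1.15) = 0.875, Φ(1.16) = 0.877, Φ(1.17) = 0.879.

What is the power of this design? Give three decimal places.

z_β = |p₁−p₂|·√(n/[p₁q₁+p₂q₂]) − z_α
    = 0.16 · √(109/0.4630) − 1.282
    = 0.16 · 15.3434 − 1.282
    = 2.4550 − 1.282 = 1.1730 → 1.17
Power = Φ(1.17) = 0.879.

Power ≈ 0.879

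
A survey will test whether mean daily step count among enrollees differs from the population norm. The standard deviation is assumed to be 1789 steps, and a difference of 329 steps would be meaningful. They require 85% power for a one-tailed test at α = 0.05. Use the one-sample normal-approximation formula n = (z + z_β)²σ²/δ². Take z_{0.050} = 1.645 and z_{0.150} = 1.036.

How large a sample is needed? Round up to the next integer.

n = (z_α + z_β)² · σ² / δ²
  = (1.645 + 1.036)² · 1789² / 329²
  = 7.1878 · 3200521 / 108241
  = 212.53
Round up → n = 213.

n = 213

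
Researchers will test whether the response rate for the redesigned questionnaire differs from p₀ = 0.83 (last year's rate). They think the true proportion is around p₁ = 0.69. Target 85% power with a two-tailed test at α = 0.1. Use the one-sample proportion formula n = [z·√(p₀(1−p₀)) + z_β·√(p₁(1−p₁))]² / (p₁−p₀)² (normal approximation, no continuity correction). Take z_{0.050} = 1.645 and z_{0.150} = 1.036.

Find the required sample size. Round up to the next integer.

n = 62

n = [z_{α/2}·√(p₀q₀) + z_β·√(p₁q₁)]² / (p₁ − p₀)²
  = [1.645·√(0.83·0.17) + 1.036·√(0.69·0.31)]² / (-0.14)²
  = [1.645·0.3756 + 1.036·0.4625]² / 0.0196
  = [1.0971]² / 0.0196
  = 61.41
Round up → n = 62.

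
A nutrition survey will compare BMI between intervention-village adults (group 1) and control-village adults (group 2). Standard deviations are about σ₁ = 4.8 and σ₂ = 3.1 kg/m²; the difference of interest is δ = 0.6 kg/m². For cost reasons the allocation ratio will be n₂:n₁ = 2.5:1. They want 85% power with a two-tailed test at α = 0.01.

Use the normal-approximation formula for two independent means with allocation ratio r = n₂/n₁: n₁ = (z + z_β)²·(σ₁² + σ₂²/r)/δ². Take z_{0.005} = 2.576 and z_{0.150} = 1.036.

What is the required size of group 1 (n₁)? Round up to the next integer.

n₁ = 975

n₁ = (z_{α/2} + z_β)² · (σ₁² + σ₂²/r) / δ²
   = (2.576 + 1.036)² · (4.8² + 3.1²/2.5) / 0.6²
   = 13.0465 · (23.04 + 3.844) / 0.36
   = 13.0465 · 26.884 / 0.36
   = 974.29
Round up → n₁ = 975; n₂ = r·n₁ = 2.5 × 975 = 2438.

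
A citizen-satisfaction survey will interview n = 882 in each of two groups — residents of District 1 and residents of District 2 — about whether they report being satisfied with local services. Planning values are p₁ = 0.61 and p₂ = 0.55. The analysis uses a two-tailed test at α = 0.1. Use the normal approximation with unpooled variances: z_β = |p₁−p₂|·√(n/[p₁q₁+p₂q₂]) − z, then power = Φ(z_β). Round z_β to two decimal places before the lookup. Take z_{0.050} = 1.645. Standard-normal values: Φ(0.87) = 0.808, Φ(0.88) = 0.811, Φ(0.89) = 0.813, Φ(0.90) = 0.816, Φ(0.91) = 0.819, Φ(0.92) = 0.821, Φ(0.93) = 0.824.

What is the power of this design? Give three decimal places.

Power ≈ 0.819

z_β = |p₁−p₂|·√(n/[p₁q₁+p₂q₂]) − z_{α/2}
    = 0.06 · √(882/0.4854) − 1.645
    = 0.06 · 42.6270 − 1.645
    = 2.5576 − 1.645 = 0.9126 → 0.91
Power = Φ(0.91) = 0.819.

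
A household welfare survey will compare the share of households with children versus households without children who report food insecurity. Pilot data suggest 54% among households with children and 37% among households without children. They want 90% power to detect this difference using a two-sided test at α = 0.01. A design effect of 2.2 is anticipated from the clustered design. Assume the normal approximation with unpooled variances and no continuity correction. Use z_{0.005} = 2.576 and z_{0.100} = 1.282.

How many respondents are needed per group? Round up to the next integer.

n = (z_{α/2} + z_β)² · [p₁(1−p₁) + p₂(1−p₂)] / (p₁ − p₂)²
  = (2.576 + 1.282)² · (0.54·0.46 + 0.37·0.63) / (0.17)²
  = (3.858)² · (0.2484 + 0.2331) / 0.0289
  = 14.8842 · 0.4815 / 0.0289
  = 247.98
Design effect: 2.2 × 247.98 = 545.56.
Round up → n = 546 per group.

n = 546 per group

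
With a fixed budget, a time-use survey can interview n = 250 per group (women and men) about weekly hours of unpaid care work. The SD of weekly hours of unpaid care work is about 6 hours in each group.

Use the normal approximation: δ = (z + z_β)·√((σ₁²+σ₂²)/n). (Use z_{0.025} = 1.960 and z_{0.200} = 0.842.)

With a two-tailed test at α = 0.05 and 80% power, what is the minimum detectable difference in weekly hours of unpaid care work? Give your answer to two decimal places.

δ = (z_{α/2} + z_β) · √((σ₁²+σ₂²)/n)
  = (1.960 + 0.842) · √(72/250)
  = 2.802 · √0.288
  = 2.802 · 0.5367
  = 1.5037

Minimum detectable difference ≈ 1.50 hours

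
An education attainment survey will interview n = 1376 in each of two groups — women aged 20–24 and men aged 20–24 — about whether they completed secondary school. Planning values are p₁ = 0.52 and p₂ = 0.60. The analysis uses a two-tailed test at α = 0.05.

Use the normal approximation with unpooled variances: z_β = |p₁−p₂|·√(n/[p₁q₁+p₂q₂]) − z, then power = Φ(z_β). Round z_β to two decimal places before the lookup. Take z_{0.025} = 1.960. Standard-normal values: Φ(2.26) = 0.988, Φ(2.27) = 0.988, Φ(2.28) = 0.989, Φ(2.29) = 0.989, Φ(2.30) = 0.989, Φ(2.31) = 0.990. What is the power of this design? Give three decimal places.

Power ≈ 0.989

z_β = |p₁−p₂|·√(n/[p₁q₁+p₂q₂]) − z_{α/2}
    = 0.08 · √(1376/0.4896) − 1.960
    = 0.08 · 53.0137 − 1.960
    = 4.2411 − 1.960 = 2.2811 → 2.28
Power = Φ(2.28) = 0.989.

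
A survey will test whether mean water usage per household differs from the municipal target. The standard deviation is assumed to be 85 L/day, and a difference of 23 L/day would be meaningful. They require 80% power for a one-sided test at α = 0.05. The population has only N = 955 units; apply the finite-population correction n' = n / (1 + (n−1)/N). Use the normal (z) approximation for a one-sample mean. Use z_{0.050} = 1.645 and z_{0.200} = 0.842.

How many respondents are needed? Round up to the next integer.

n = 78

n = (z_α + z_β)² · σ² / δ²
  = (1.645 + 0.842)² · 85² / 23²
  = 6.1852 · 7225 / 529
  = 84.48
Finite-population correction (N = 955): 84.48 / (1 + (84.48 − 1)/955) = 77.69.
Round up → n = 78.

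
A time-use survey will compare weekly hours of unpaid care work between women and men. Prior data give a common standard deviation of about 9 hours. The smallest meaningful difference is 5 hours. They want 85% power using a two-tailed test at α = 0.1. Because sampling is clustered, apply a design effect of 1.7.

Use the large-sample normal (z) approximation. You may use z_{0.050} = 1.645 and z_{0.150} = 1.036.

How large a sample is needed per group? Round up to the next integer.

n = 80 per group

n = (z_{α/2} + z_β)² · (σ₁² + σ₂²) / δ²
  = (1.645 + 1.036)² · (2·9² = 162) / 5²
  = 7.1878 · 162 / 25
  = 46.58
Design effect: 1.7 × 46.58 = 79.18.
Round up → n = 80 per group.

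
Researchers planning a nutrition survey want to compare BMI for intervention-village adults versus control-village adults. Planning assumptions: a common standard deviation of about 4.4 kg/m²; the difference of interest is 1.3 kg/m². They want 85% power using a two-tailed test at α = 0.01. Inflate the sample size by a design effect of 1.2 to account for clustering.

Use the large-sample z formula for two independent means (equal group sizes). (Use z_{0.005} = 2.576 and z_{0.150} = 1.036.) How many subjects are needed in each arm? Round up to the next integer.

n = 359 per group

n = (z_{α/2} + z_β)² · (σ₁² + σ₂²) / δ²
  = (2.576 + 1.036)² · (2·4.4² = 38.72) / 1.3²
  = 13.0465 · 38.72 / 1.69
  = 298.91
Design effect: 1.2 × 298.91 = 358.70.
Round up → n = 359 per group.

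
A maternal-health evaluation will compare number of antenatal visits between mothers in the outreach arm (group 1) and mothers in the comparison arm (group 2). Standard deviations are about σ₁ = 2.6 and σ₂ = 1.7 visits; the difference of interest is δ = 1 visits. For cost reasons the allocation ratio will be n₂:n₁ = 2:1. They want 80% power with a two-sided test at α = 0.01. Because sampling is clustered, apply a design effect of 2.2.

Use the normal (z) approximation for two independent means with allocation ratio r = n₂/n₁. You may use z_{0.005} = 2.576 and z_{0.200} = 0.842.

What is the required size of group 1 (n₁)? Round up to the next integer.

n₁ = (z_{α/2} + z_β)² · (σ₁² + σ₂²/r) / δ²
   = (2.576 + 0.842)² · (2.6² + 1.7²/2) / 1²
   = 11.6827 · (6.76 + 1.445) / 1
   = 11.6827 · 8.205 / 1
   = 95.86
Design effect: 2.2 × 95.86 = 210.88.
Round up → n₁ = 211; n₂ = r·n₁ = 2 × 211 = 422.

n₁ = 211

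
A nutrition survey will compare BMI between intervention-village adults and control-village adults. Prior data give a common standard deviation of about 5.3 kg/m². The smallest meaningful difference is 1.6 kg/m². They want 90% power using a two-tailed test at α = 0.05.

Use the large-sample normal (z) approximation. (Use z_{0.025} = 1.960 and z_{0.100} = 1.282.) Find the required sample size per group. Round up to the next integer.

n = (z_{α/2} + z_β)² · (σ₁² + σ₂²) / δ²
  = (1.960 + 1.282)² · (2·5.3² = 56.18) / 1.6²
  = 10.5106 · 56.18 / 2.56
  = 230.66
Round up → n = 231 per group.

n = 231 per group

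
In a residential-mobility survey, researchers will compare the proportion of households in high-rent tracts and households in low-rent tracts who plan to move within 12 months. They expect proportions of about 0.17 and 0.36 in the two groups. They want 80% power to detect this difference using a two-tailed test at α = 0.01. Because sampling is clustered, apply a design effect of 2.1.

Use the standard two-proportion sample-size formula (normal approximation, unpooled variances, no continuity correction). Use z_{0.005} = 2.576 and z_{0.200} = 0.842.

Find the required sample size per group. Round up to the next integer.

n = 253 per group

n = (z_{α/2} + z_β)² · [p₁(1−p₁) + p₂(1−p₂)] / (p₁ − p₂)²
  = (2.576 + 0.842)² · (0.17·0.83 + 0.36·0.64) / (-0.19)²
  = (3.418)² · (0.1411 + 0.2304) / 0.0361
  = 11.6827 · 0.3715 / 0.0361
  = 120.23
Design effect: 2.1 × 120.23 = 252.47.
Round up → n = 253 per group.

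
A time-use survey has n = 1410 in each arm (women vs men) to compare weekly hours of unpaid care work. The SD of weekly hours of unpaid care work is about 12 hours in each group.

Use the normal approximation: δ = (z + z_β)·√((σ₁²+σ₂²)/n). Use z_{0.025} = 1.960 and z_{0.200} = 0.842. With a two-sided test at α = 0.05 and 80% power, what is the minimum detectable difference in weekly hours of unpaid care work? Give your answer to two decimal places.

Minimum detectable difference ≈ 1.27 hours

δ = (z_{α/2} + z_β) · √((σ₁²+σ₂²)/n)
  = (1.960 + 0.842) · √(288/1410)
  = 2.802 · √0.20426
  = 2.802 · 0.4519
  = 1.2664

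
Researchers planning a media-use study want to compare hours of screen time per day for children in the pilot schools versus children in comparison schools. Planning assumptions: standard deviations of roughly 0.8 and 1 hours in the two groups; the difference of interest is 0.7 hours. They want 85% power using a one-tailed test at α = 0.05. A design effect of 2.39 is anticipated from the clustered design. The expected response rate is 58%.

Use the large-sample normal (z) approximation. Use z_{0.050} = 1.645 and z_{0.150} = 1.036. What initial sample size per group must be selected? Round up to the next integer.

n = 100 per group

n = (z_α + z_β)² · (σ₁² + σ₂²) / δ²
  = (1.645 + 1.036)² · (0.8² + 1² = 1.64) / 0.7²
  = 7.1878 · 1.64 / 0.49
  = 24.06
Design effect: 2.39 × 24.06 = 57.50.
Adjust for 58% response: 57.50 / 0.58 = 99.13.
Round up → n = 100 per group.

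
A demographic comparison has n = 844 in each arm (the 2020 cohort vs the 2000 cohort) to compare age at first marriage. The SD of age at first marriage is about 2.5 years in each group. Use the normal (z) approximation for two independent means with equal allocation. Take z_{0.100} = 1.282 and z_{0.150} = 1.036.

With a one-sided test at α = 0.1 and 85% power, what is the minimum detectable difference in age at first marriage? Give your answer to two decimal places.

Minimum detectable difference ≈ 0.28 years

δ = (z_α + z_β) · √((σ₁²+σ₂²)/n)
  = (1.282 + 1.036) · √(12.5/844)
  = 2.318 · √0.01481
  = 2.318 · 0.1217
  = 0.2821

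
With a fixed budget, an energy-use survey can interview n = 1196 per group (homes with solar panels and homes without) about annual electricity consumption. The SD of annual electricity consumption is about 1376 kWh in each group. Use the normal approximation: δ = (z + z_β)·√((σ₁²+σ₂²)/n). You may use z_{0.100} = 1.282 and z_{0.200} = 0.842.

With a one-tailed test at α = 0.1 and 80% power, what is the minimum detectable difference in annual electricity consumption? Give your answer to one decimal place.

Minimum detectable difference ≈ 119.5 kWh

δ = (z_α + z_β) · √((σ₁²+σ₂²)/n)
  = (1.282 + 0.842) · √(3786752/1196)
  = 2.124 · √3166.2
  = 2.124 · 56.2688
  = 119.5150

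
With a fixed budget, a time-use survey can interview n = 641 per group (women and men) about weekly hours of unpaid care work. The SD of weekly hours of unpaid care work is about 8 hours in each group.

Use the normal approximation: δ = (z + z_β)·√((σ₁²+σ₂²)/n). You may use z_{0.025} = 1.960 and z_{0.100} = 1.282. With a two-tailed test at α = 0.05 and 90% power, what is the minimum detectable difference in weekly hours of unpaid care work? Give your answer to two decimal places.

δ = (z_{α/2} + z_β) · √((σ₁²+σ₂²)/n)
  = (1.960 + 1.282) · √(128/641)
  = 3.242 · √0.19969
  = 3.242 · 0.4469
  = 1.4487

Minimum detectable difference ≈ 1.45 hours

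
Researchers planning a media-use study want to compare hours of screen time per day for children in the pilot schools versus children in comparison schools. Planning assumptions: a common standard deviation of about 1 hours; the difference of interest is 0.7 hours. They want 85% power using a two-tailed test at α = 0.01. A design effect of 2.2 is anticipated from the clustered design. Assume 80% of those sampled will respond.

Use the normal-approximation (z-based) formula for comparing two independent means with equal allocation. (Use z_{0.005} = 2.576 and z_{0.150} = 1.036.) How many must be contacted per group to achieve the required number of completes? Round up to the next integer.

n = (z_{α/2} + z_β)² · (σ₁² + σ₂²) / δ²
  = (2.576 + 1.036)² · (2·1² = 2) / 0.7²
  = 13.0465 · 2 / 0.49
  = 53.25
Design effect: 2.2 × 53.25 = 117.15.
Adjust for 80% response: 117.15 / 0.80 = 146.44.
Round up → n = 147 per group.

n = 147 per group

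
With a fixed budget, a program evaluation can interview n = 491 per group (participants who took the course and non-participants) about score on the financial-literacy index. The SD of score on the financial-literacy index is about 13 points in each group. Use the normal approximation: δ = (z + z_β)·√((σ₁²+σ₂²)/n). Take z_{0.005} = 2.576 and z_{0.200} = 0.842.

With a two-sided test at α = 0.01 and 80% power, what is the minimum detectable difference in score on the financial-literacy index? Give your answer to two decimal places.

δ = (z_{α/2} + z_β) · √((σ₁²+σ₂²)/n)
  = (2.576 + 0.842) · √(338/491)
  = 3.418 · √0.68839
  = 3.418 · 0.8297
  = 2.8359

Minimum detectable difference ≈ 2.84 points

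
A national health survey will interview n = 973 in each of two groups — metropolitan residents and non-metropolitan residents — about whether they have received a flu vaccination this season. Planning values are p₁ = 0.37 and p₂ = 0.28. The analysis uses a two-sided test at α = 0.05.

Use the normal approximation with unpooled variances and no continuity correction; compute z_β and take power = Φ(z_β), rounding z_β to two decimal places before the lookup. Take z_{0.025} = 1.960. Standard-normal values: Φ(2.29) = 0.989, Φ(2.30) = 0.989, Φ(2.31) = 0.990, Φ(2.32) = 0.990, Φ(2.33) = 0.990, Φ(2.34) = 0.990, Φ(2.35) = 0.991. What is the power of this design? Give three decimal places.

Power ≈ 0.989

z_β = |p₁−p₂|·√(n/[p₁q₁+p₂q₂]) − z_{α/2}
    = 0.09 · √(973/0.4347) − 1.960
    = 0.09 · 47.3109 − 1.960
    = 4.2580 − 1.960 = 2.2980 → 2.30
Power = Φ(2.30) = 0.989.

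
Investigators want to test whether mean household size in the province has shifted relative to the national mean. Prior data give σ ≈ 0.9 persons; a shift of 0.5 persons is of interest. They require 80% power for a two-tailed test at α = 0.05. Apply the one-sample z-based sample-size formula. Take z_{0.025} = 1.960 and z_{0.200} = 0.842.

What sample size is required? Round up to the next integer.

n = (z_{α/2} + z_β)² · σ² / δ²
  = (1.960 + 0.842)² · 0.9² / 0.5²
  = 7.8512 · 0.81 / 0.25
  = 25.44
Round up → n = 26.

n = 26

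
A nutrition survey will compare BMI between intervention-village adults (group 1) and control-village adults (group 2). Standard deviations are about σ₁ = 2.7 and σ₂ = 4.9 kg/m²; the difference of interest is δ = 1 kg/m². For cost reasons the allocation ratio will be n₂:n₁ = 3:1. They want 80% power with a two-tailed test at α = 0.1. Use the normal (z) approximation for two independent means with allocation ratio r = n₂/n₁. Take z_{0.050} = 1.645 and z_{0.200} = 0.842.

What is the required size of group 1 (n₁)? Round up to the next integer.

n₁ = (z_{α/2} + z_β)² · (σ₁² + σ₂²/r) / δ²
   = (1.645 + 0.842)² · (2.7² + 4.9²/3) / 1²
   = 6.1852 · (7.29 + 8.0033) / 1
   = 6.1852 · 15.2933 / 1
   = 94.59
Round up → n₁ = 95; n₂ = r·n₁ = 3 × 95 = 285.

n₁ = 95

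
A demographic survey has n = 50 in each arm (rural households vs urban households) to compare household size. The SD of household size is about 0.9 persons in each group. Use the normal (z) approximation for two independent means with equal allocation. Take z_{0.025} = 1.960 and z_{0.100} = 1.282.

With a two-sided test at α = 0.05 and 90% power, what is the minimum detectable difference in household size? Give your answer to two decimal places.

δ = (z_{α/2} + z_β) · √((σ₁²+σ₂²)/n)
  = (1.960 + 1.282) · √(1.62/50)
  = 3.242 · √0.0324
  = 3.242 · 0.1800
  = 0.5836

Minimum detectable difference ≈ 0.58 persons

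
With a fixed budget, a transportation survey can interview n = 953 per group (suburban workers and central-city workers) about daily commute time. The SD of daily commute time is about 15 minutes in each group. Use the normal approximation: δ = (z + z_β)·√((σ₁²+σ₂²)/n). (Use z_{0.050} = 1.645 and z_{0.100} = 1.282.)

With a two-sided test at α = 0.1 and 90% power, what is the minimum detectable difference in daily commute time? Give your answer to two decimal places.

Minimum detectable difference ≈ 2.01 minutes

δ = (z_{α/2} + z_β) · √((σ₁²+σ₂²)/n)
  = (1.645 + 1.282) · √(450/953)
  = 2.927 · √0.47219
  = 2.927 · 0.6872
  = 2.0113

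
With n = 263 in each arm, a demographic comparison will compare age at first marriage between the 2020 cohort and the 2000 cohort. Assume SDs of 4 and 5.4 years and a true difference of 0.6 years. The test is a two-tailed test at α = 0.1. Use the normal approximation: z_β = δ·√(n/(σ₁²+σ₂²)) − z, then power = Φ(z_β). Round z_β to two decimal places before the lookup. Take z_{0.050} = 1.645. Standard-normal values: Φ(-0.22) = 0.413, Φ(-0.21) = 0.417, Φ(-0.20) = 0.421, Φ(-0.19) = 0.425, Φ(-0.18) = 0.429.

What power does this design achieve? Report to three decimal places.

z_β = δ·√(n/(σ₁²+σ₂²)) − z_{α/2}
    = 0.6 · √(263/45.16) − 1.645
    = 0.6 · 2.41324 − 1.645
    = 1.4479 − 1.645 = -0.1971 → -0.20
Power = Φ(-0.20) = 0.421.

Power ≈ 0.421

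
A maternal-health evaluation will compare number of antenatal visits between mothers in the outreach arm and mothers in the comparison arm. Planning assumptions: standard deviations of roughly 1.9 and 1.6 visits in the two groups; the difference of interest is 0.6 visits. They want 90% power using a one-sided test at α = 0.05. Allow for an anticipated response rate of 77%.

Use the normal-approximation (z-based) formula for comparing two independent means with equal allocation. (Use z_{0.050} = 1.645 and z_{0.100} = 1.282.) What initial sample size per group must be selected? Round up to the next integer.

n = 191 per group

n = (z_α + z_β)² · (σ₁² + σ₂²) / δ²
  = (1.645 + 1.282)² · (1.9² + 1.6² = 6.17) / 0.6²
  = 8.5673 · 6.17 / 0.36
  = 146.83
Adjust for 77% response: 146.83 / 0.77 = 190.69.
Round up → n = 191 per group.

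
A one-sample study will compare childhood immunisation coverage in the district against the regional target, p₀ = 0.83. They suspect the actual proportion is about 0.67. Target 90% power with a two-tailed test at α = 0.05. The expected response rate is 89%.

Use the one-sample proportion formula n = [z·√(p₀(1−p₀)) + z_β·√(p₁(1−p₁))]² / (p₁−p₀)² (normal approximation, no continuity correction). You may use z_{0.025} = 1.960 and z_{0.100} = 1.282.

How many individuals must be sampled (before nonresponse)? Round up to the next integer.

n = 79

n = [z_{α/2}·√(p₀q₀) + z_β·√(p₁q₁)]² / (p₁ − p₀)²
  = [1.960·√(0.83·0.17) + 1.282·√(0.67·0.33)]² / (-0.16)²
  = [1.960·0.3756 + 1.282·0.4702]² / 0.0256
  = [1.3391]² / 0.0256
  = 70.04
Adjust for 89% response: 70.04 / 0.89 = 78.70.
Round up → n = 79.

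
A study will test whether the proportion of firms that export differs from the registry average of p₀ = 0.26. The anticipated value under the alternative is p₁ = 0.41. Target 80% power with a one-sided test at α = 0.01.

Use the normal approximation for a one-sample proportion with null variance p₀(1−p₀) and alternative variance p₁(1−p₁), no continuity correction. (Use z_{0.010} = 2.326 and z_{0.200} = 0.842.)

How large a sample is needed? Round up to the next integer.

n = 92

n = [z_α·√(p₀q₀) + z_β·√(p₁q₁)]² / (p₁ − p₀)²
  = [2.326·√(0.26·0.74) + 0.842·√(0.41·0.59)]² / (0.15)²
  = [2.326·0.4386 + 0.842·0.4918]² / 0.0225
  = [1.4344]² / 0.0225
  = 91.44
Round up → n = 92.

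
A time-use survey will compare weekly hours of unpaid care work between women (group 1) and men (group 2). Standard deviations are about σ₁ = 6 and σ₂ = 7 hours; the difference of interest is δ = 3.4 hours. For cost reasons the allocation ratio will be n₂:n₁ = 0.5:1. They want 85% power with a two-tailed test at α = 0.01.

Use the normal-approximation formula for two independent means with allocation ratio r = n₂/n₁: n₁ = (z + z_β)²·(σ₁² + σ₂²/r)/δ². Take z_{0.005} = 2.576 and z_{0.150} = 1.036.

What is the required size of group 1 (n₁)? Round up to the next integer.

n₁ = (z_{α/2} + z_β)² · (σ₁² + σ₂²/r) / δ²
   = (2.576 + 1.036)² · (6² + 7²/0.5) / 3.4²
   = 13.0465 · (36 + 98) / 11.56
   = 13.0465 · 134 / 11.56
   = 151.23
Round up → n₁ = 152; n₂ = r·n₁ = 0.5 × 152 = 76.

n₁ = 152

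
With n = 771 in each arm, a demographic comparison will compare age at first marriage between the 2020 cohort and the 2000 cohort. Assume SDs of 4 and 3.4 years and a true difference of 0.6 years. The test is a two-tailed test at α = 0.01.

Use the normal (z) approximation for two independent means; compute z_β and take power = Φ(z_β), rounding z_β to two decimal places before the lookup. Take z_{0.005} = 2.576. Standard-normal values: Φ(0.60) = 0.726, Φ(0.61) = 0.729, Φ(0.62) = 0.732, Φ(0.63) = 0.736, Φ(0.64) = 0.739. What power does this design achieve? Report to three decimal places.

z_β = δ·√(n/(σ₁²+σ₂²)) − z_{α/2}
    = 0.6 · √(771/27.56) − 2.576
    = 0.6 · 5.28917 − 2.576
    = 3.1735 − 2.576 = 0.5975 → 0.60
Power = Φ(0.60) = 0.726.

Power ≈ 0.726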